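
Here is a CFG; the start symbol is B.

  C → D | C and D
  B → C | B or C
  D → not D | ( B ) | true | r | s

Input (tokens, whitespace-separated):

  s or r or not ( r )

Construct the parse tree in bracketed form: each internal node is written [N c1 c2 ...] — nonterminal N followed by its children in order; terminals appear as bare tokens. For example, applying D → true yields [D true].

B
B or C
B or C or C
C or C or C
D or C or C
s or C or C
s or D or C
s or r or C
s or r or D
s or r or not D
s or r or not ( B )
s or r or not ( C )
s or r or not ( D )
s or r or not ( r )

[B [B [B [C [D s]]] or [C [D r]]] or [C [D not [D ( [B [C [D r]]] )]]]]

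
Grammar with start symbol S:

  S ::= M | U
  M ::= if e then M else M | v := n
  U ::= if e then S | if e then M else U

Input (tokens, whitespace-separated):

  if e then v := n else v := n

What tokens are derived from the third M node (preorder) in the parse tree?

v := n

[S [M if e then [M v := n] else [M v := n]]]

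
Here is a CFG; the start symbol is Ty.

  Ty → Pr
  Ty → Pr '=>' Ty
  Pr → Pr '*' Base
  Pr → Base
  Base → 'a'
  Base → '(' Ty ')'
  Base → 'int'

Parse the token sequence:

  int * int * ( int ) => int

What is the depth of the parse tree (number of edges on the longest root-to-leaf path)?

6

[Ty [Pr [Pr [Pr [Base int]] * [Base int]] * [Base ( [Ty [Pr [Base int]]] )]] => [Ty [Pr [Base int]]]]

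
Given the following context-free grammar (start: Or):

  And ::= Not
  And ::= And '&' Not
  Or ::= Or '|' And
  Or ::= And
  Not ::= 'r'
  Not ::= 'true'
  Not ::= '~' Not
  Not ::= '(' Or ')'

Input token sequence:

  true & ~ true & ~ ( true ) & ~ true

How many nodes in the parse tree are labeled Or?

2

[Or [And [And [And [And [Not true]] & [Not ~ [Not true]]] & [Not ~ [Not ( [Or [And [Not true]]] )]]] & [Not ~ [Not true]]]]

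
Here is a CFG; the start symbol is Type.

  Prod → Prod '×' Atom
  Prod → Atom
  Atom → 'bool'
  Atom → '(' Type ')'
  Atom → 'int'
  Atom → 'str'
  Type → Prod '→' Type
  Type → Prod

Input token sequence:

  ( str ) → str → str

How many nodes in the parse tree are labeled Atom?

[Type [Prod [Atom ( [Type [Prod [Atom str]]] )]] → [Type [Prod [Atom str]] → [Type [Prod [Atom str]]]]]

4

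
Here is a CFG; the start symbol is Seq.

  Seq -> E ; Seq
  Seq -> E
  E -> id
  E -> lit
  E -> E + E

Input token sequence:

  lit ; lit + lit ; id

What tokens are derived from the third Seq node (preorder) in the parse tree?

[Seq [E lit] ; [Seq [E [E lit] + [E lit]] ; [Seq [E id]]]]

id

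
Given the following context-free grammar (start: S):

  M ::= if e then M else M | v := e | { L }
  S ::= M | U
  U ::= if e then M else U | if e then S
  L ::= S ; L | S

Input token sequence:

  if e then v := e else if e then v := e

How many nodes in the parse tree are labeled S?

[S [U if e then [M v := e] else [U if e then [S [M v := e]]]]]

2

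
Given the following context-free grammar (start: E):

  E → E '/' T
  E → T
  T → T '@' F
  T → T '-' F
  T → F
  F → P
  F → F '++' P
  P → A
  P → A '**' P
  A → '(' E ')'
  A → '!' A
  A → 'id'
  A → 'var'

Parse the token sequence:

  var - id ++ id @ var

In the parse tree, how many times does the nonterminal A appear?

[E [T [T [T [F [P [A var]]]] - [F [F [P [A id]]] ++ [P [A id]]]] @ [F [P [A var]]]]]

4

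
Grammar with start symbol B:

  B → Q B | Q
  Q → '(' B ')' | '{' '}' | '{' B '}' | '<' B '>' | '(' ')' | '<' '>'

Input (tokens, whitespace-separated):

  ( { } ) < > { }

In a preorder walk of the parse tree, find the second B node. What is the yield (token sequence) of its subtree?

{ }

[B [Q ( [B [Q { }]] )] [B [Q < >] [B [Q { }]]]]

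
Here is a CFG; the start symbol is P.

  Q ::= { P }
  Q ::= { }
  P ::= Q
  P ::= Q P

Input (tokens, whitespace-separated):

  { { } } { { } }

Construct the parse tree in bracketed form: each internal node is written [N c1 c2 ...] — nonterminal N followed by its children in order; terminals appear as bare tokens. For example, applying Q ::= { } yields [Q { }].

P
Q P
{ P } P
{ Q } P
{ { } } P
{ { } } Q
{ { } } { P }
{ { } } { Q }
{ { } } { { } }

[P [Q { [P [Q { }]] }] [P [Q { [P [Q { }]] }]]]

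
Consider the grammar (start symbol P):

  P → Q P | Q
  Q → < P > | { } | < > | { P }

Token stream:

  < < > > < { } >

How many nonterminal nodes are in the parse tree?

[P [Q < [P [Q < >]] >] [P [Q < [P [Q { }]] >]]]

8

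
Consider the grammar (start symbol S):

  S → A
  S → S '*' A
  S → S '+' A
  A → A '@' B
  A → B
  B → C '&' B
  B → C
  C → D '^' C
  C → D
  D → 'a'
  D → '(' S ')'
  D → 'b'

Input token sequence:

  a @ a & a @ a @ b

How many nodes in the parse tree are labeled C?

[S [A [A [A [A [B [C [D a]]]] @ [B [C [D a]] & [B [C [D a]]]]] @ [B [C [D a]]]] @ [B [C [D b]]]]]

5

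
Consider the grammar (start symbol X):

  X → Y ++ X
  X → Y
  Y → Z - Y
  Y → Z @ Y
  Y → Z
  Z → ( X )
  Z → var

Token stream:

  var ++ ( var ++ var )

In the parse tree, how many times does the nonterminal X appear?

[X [Y [Z var]] ++ [X [Y [Z ( [X [Y [Z var]] ++ [X [Y [Z var]]]] )]]]]

4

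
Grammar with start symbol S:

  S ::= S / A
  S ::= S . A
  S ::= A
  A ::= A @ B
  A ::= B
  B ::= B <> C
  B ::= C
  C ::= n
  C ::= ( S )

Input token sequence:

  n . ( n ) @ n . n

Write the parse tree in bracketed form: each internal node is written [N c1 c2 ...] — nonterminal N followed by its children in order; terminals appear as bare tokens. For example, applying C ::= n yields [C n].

S
S . A
S . A . A
A . A . A
B . A . A
C . A . A
n . A . A
n . A @ B . A
n . B @ B . A
n . C @ B . A
n . ( S ) @ B . A
n . ( A ) @ B . A
n . ( B ) @ B . A
n . ( C ) @ B . A
n . ( n ) @ B . A
n . ( n ) @ C . A
n . ( n ) @ n . A
n . ( n ) @ n . B
n . ( n ) @ n . C
n . ( n ) @ n . n

[S [S [S [A [B [C n]]]] . [A [A [B [C ( [S [A [B [C n]]]] )]]] @ [B [C n]]]] . [A [B [C n]]]]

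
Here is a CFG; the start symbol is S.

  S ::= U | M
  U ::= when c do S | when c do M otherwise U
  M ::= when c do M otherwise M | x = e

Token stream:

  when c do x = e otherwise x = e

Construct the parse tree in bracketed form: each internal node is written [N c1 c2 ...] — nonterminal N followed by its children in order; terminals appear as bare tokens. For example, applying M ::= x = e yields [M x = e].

[S [M when c do [M x = e] otherwise [M x = e]]]

S
M
when c do M otherwise M
when c do x = e otherwise M
when c do x = e otherwise x = e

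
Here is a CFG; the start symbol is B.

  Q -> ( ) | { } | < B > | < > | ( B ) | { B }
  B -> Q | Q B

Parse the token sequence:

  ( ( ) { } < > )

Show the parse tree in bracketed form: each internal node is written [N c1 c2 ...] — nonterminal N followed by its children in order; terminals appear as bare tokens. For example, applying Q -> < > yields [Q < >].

B
Q
( B )
( Q B )
( ( ) B )
( ( ) Q B )
( ( ) { } B )
( ( ) { } Q )
( ( ) { } < > )

[B [Q ( [B [Q ( )] [B [Q { }] [B [Q < >]]]] )]]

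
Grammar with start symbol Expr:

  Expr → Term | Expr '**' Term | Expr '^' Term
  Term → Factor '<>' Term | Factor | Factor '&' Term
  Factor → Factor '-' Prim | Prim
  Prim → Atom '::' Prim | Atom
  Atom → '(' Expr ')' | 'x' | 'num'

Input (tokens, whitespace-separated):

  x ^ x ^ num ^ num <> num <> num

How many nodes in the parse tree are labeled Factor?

[Expr [Expr [Expr [Expr [Term [Factor [Prim [Atom x]]]]] ^ [Term [Factor [Prim [Atom x]]]]] ^ [Term [Factor [Prim [Atom num]]]]] ^ [Term [Factor [Prim [Atom num]]] <> [Term [Factor [Prim [Atom num]]] <> [Term [Factor [Prim [Atom num]]]]]]]

6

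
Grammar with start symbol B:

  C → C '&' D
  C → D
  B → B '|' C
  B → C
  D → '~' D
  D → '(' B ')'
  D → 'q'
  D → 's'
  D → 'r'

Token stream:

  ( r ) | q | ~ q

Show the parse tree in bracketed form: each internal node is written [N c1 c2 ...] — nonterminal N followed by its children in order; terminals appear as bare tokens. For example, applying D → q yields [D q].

B
B | C
B | C | C
C | C | C
D | C | C
( B ) | C | C
( C ) | C | C
( D ) | C | C
( r ) | C | C
( r ) | D | C
( r ) | q | C
( r ) | q | D
( r ) | q | ~ D
( r ) | q | ~ q

[B [B [B [C [D ( [B [C [D r]]] )]]] | [C [D q]]] | [C [D ~ [D q]]]]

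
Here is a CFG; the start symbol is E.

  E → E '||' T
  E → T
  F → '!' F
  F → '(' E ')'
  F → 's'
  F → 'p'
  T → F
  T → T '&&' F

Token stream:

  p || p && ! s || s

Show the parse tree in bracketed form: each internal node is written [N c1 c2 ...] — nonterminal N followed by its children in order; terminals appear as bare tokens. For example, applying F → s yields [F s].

[E [E [E [T [F p]]] || [T [T [F p]] && [F ! [F s]]]] || [T [F s]]]

E
E || T
E || T || T
T || T || T
F || T || T
p || T || T
p || T && F || T
p || F && F || T
p || p && F || T
p || p && ! F || T
p || p && ! s || T
p || p && ! s || F
p || p && ! s || s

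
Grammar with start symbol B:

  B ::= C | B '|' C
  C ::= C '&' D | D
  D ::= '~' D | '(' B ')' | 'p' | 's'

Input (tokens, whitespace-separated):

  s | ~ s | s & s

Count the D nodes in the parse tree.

5

[B [B [B [C [D s]]] | [C [D ~ [D s]]]] | [C [C [D s]] & [D s]]]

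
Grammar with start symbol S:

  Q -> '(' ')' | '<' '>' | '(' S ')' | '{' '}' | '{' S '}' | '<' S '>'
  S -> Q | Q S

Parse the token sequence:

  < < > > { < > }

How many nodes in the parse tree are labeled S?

[S [Q < [S [Q < >]] >] [S [Q { [S [Q < >]] }]]]

4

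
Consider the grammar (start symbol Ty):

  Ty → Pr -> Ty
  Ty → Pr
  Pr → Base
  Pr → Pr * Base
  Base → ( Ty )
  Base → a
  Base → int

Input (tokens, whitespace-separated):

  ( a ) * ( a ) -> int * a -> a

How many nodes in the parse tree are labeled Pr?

[Ty [Pr [Pr [Base ( [Ty [Pr [Base a]]] )]] * [Base ( [Ty [Pr [Base a]]] )]] -> [Ty [Pr [Pr [Base int]] * [Base a]] -> [Ty [Pr [Base a]]]]]

7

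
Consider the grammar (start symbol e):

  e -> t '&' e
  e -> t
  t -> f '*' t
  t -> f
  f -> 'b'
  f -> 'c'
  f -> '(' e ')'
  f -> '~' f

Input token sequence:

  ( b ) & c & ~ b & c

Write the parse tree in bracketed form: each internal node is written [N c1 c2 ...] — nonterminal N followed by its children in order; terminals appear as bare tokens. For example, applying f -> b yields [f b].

[e [t [f ( [e [t [f b]]] )]] & [e [t [f c]] & [e [t [f ~ [f b]]] & [e [t [f c]]]]]]

e
t & e
f & e
( e ) & e
( t ) & e
( f ) & e
( b ) & e
( b ) & t & e
( b ) & f & e
( b ) & c & e
( b ) & c & t & e
( b ) & c & f & e
( b ) & c & ~ f & e
( b ) & c & ~ b & e
( b ) & c & ~ b & t
( b ) & c & ~ b & f
( b ) & c & ~ b & c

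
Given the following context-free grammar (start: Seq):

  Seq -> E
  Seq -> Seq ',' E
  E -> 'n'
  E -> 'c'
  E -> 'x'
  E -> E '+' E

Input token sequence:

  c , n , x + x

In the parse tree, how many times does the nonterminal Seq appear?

[Seq [Seq [Seq [E c]] , [E n]] , [E [E x] + [E x]]]

3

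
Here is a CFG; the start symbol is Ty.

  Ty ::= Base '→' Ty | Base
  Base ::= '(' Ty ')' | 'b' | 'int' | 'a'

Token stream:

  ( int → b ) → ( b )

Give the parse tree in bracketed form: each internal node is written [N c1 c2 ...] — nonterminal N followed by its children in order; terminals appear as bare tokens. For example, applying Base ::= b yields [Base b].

Ty
Base → Ty
( Ty ) → Ty
( Base → Ty ) → Ty
( int → Ty ) → Ty
( int → Base ) → Ty
( int → b ) → Ty
( int → b ) → Base
( int → b ) → ( Ty )
( int → b ) → ( Base )
( int → b ) → ( b )

[Ty [Base ( [Ty [Base int] → [Ty [Base b]]] )] → [Ty [Base ( [Ty [Base b]] )]]]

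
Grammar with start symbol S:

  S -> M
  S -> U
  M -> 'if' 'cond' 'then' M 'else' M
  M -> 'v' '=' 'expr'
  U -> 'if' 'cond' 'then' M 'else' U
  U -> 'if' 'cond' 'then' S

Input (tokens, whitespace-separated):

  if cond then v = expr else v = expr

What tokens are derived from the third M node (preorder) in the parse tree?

v = expr

[S [M if cond then [M v = expr] else [M v = expr]]]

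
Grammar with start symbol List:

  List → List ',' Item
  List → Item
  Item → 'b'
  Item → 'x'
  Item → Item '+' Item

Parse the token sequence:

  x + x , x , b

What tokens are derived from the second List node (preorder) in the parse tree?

[List [List [List [Item [Item x] + [Item x]]] , [Item x]] , [Item b]]

x + x , x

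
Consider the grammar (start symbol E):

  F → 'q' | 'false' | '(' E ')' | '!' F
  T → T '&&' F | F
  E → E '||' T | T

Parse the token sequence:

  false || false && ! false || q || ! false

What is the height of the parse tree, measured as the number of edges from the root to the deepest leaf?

6

[E [E [E [E [T [F false]]] || [T [T [F false]] && [F ! [F false]]]] || [T [F q]]] || [T [F ! [F false]]]]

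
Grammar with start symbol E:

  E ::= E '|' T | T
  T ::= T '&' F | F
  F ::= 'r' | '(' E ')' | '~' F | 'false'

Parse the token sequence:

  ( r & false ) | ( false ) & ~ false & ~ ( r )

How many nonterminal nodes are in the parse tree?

[E [E [T [F ( [E [T [T [F r]] & [F false]]] )]]] | [T [T [T [F ( [E [T [F false]]] )]] & [F ~ [F false]]] & [F ~ [F ( [E [T [F r]]] )]]]]

23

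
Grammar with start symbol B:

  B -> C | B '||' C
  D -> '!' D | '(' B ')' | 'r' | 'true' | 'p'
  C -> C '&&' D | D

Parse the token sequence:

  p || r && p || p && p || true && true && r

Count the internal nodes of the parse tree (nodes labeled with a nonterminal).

20

[B [B [B [B [C [D p]]] || [C [C [D r]] && [D p]]] || [C [C [D p]] && [D p]]] || [C [C [C [D true]] && [D true]] && [D r]]]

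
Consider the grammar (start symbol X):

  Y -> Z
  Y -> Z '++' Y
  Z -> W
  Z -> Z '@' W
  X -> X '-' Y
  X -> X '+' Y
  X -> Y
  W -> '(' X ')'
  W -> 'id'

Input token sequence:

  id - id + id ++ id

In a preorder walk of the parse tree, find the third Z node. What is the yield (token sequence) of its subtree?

id

[X [X [X [Y [Z [W id]]]] - [Y [Z [W id]]]] + [Y [Z [W id]] ++ [Y [Z [W id]]]]]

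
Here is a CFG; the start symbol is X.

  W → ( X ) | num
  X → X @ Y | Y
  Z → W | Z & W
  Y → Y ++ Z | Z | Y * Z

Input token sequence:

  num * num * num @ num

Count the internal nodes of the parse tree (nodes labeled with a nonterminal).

[X [X [Y [Y [Y [Z [W num]]] * [Z [W num]]] * [Z [W num]]]] @ [Y [Z [W num]]]]

14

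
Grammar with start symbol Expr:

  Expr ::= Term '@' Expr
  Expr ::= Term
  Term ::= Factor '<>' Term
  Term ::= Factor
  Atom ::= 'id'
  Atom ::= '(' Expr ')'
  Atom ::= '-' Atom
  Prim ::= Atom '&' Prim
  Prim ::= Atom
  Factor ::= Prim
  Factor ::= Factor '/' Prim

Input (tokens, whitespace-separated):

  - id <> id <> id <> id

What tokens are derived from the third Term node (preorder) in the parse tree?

id <> id

[Expr [Term [Factor [Prim [Atom - [Atom id]]]] <> [Term [Factor [Prim [Atom id]]] <> [Term [Factor [Prim [Atom id]]] <> [Term [Factor [Prim [Atom id]]]]]]]]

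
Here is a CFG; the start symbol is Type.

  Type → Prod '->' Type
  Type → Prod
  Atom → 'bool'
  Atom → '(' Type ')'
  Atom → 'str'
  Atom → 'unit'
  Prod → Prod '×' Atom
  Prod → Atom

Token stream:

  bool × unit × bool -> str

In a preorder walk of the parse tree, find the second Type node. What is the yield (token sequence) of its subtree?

str

[Type [Prod [Prod [Prod [Atom bool]] × [Atom unit]] × [Atom bool]] -> [Type [Prod [Atom str]]]]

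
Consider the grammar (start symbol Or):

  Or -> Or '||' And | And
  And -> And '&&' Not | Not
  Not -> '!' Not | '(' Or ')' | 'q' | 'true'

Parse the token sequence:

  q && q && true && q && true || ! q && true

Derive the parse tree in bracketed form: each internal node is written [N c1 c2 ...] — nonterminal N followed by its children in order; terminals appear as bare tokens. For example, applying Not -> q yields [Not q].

Or
Or || And
And || And
And && Not || And
And && Not && Not || And
And && Not && Not && Not || And
And && Not && Not && Not && Not || And
Not && Not && Not && Not && Not || And
q && Not && Not && Not && Not || And
q && q && Not && Not && Not || And
q && q && true && Not && Not || And
q && q && true && q && Not || And
q && q && true && q && true || And
q && q && true && q && true || And && Not
q && q && true && q && true || Not && Not
q && q && true && q && true || ! Not && Not
q && q && true && q && true || ! q && Not
q && q && true && q && true || ! q && true

[Or [Or [And [And [And [And [And [Not q]] && [Not q]] && [Not true]] && [Not q]] && [Not true]]] || [And [And [Not ! [Not q]]] && [Not true]]]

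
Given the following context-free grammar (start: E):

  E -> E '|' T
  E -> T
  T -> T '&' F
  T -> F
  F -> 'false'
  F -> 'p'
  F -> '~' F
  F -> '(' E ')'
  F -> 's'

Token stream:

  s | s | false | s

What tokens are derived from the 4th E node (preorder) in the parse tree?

s

[E [E [E [E [T [F s]]] | [T [F s]]] | [T [F false]]] | [T [F s]]]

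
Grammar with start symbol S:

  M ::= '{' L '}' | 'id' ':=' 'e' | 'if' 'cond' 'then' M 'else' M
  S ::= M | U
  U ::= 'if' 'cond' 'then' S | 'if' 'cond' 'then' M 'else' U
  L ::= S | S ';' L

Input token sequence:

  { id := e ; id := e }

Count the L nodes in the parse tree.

2

[S [M { [L [S [M id := e]] ; [L [S [M id := e]]]] }]]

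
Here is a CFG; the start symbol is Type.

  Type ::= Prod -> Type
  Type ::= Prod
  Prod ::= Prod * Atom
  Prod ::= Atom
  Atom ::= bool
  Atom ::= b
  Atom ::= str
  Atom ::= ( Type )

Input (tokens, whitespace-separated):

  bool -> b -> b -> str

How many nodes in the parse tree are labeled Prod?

[Type [Prod [Atom bool]] -> [Type [Prod [Atom b]] -> [Type [Prod [Atom b]] -> [Type [Prod [Atom str]]]]]]

4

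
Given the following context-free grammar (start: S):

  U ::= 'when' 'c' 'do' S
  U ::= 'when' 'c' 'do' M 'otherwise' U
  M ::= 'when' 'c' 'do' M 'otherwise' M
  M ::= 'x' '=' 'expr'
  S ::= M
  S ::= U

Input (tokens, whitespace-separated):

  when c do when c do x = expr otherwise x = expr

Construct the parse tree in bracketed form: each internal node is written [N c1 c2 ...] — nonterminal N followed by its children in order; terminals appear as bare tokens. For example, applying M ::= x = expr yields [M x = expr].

[S [U when c do [S [M when c do [M x = expr] otherwise [M x = expr]]]]]

S
U
when c do S
when c do M
when c do when c do M otherwise M
when c do when c do x = expr otherwise M
when c do when c do x = expr otherwise x = expr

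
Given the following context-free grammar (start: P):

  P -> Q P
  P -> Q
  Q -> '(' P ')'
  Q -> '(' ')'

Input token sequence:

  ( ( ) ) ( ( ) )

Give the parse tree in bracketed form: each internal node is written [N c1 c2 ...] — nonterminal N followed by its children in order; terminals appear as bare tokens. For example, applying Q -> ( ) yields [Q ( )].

[P [Q ( [P [Q ( )]] )] [P [Q ( [P [Q ( )]] )]]]

P
Q P
( P ) P
( Q ) P
( ( ) ) P
( ( ) ) Q
( ( ) ) ( P )
( ( ) ) ( Q )
( ( ) ) ( ( ) )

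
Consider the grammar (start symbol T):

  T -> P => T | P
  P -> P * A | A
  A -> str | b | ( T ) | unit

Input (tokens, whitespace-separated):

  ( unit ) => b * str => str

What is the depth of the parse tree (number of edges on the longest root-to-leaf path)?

[T [P [A ( [T [P [A unit]]] )]] => [T [P [P [A b]] * [A str]] => [T [P [A str]]]]]

6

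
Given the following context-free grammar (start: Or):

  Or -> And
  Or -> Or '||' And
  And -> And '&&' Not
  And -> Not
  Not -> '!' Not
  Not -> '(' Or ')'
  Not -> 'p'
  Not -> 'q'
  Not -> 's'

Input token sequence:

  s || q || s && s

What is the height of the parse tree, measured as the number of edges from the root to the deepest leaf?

5

[Or [Or [Or [And [Not s]]] || [And [Not q]]] || [And [And [Not s]] && [Not s]]]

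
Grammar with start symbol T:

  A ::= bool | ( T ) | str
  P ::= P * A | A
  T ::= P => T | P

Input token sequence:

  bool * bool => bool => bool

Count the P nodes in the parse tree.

4

[T [P [P [A bool]] * [A bool]] => [T [P [A bool]] => [T [P [A bool]]]]]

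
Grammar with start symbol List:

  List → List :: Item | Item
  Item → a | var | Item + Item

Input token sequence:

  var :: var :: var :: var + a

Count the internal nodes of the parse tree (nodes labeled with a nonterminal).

10

[List [List [List [List [Item var]] :: [Item var]] :: [Item var]] :: [Item [Item var] + [Item a]]]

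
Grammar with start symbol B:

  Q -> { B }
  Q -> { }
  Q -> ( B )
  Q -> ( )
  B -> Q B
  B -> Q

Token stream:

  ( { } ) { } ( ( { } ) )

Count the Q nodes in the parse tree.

6

[B [Q ( [B [Q { }]] )] [B [Q { }] [B [Q ( [B [Q ( [B [Q { }]] )]] )]]]]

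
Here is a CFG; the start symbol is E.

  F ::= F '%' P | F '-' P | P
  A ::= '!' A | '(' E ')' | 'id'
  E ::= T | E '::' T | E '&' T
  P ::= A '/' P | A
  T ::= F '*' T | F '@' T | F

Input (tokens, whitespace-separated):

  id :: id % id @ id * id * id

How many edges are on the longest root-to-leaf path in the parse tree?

[E [E [T [F [P [A id]]]]] :: [T [F [F [P [A id]]] % [P [A id]]] @ [T [F [P [A id]]] * [T [F [P [A id]]] * [T [F [P [A id]]]]]]]]

8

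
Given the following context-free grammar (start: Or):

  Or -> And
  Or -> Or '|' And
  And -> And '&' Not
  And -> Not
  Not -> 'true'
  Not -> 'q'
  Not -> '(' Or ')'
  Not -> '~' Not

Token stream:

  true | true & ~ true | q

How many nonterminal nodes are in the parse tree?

12

[Or [Or [Or [And [Not true]]] | [And [And [Not true]] & [Not ~ [Not true]]]] | [And [Not q]]]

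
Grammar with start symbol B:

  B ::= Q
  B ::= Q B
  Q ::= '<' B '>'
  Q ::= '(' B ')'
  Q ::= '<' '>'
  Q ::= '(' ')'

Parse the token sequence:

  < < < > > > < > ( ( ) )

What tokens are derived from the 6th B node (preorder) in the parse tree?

( )

[B [Q < [B [Q < [B [Q < >]] >]] >] [B [Q < >] [B [Q ( [B [Q ( )]] )]]]]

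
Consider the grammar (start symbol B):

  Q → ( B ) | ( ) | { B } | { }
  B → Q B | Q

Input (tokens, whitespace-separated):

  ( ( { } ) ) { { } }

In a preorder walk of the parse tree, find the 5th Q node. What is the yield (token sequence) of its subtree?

{ }

[B [Q ( [B [Q ( [B [Q { }]] )]] )] [B [Q { [B [Q { }]] }]]]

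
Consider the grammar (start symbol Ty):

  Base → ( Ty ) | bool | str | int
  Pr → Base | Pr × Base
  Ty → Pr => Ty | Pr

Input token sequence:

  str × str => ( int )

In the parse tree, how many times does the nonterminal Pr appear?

[Ty [Pr [Pr [Base str]] × [Base str]] => [Ty [Pr [Base ( [Ty [Pr [Base int]]] )]]]]

4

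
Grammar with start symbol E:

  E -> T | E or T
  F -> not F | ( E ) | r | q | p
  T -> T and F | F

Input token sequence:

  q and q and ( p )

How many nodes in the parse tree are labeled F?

4

[E [T [T [T [F q]] and [F q]] and [F ( [E [T [F p]]] )]]]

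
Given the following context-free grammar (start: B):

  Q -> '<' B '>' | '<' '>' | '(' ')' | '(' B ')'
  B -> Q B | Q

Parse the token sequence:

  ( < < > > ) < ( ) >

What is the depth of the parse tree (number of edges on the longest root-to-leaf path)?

[B [Q ( [B [Q < [B [Q < >]] >]] )] [B [Q < [B [Q ( )]] >]]]

6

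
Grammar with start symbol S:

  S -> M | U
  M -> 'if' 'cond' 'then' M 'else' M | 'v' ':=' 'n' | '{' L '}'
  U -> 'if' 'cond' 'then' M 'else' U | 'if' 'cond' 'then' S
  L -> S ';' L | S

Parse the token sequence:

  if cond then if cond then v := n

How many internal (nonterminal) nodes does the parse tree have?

6

[S [U if cond then [S [U if cond then [S [M v := n]]]]]]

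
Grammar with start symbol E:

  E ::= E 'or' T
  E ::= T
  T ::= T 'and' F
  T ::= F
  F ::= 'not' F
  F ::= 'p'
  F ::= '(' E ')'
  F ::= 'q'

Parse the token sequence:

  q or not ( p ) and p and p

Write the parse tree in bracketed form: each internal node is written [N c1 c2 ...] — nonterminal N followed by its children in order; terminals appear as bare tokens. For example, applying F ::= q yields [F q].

E
E or T
T or T
F or T
q or T
q or T and F
q or T and F and F
q or F and F and F
q or not F and F and F
q or not ( E ) and F and F
q or not ( T ) and F and F
q or not ( F ) and F and F
q or not ( p ) and F and F
q or not ( p ) and p and F
q or not ( p ) and p and p

[E [E [T [F q]]] or [T [T [T [F not [F ( [E [T [F p]]] )]]] and [F p]] and [F p]]]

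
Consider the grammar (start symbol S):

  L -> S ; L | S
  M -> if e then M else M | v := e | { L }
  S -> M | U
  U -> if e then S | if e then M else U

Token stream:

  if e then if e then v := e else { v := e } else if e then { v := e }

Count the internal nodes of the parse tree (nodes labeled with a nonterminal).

[S [U if e then [M if e then [M v := e] else [M { [L [S [M v := e]]] }]] else [U if e then [S [M { [L [S [M v := e]]] }]]]]]

14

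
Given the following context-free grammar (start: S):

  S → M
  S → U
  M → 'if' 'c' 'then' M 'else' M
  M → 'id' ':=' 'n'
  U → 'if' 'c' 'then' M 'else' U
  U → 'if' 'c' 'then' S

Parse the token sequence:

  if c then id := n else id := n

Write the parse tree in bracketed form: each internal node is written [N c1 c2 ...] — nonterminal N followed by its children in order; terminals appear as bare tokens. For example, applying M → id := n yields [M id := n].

S
M
if c then M else M
if c then id := n else M
if c then id := n else id := n

[S [M if c then [M id := n] else [M id := n]]]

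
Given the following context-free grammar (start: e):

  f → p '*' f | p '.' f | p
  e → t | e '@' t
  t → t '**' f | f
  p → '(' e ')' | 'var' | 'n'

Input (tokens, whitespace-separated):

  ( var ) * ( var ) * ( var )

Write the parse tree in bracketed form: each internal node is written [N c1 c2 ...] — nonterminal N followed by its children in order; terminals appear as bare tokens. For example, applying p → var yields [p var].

[e [t [f [p ( [e [t [f [p var]]]] )] * [f [p ( [e [t [f [p var]]]] )] * [f [p ( [e [t [f [p var]]]] )]]]]]]

e
t
f
p * f
( e ) * f
( t ) * f
( f ) * f
( p ) * f
( var ) * f
( var ) * p * f
( var ) * ( e ) * f
( var ) * ( t ) * f
( var ) * ( f ) * f
( var ) * ( p ) * f
( var ) * ( var ) * f
( var ) * ( var ) * p
( var ) * ( var ) * ( e )
( var ) * ( var ) * ( t )
( var ) * ( var ) * ( f )
( var ) * ( var ) * ( p )
( var ) * ( var ) * ( var )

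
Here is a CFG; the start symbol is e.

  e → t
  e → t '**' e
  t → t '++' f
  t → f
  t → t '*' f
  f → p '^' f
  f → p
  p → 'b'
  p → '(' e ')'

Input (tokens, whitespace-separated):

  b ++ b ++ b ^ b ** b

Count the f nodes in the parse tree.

[e [t [t [t [f [p b]]] ++ [f [p b]]] ++ [f [p b] ^ [f [p b]]]] ** [e [t [f [p b]]]]]

5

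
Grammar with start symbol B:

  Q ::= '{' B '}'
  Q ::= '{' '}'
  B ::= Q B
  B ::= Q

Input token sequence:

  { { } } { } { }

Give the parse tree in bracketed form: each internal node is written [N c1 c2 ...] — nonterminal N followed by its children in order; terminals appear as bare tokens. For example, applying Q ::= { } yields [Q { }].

B
Q B
{ B } B
{ Q } B
{ { } } B
{ { } } Q B
{ { } } { } B
{ { } } { } Q
{ { } } { } { }

[B [Q { [B [Q { }]] }] [B [Q { }] [B [Q { }]]]]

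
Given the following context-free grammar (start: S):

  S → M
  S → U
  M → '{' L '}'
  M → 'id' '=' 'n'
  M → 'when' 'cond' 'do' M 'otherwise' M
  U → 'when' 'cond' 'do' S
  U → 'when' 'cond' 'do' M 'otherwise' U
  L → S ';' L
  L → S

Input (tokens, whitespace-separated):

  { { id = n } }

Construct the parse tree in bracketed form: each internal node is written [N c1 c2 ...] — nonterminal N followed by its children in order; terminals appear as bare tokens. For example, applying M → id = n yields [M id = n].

S
M
{ L }
{ S }
{ M }
{ { L } }
{ { S } }
{ { M } }
{ { id = n } }

[S [M { [L [S [M { [L [S [M id = n]]] }]]] }]]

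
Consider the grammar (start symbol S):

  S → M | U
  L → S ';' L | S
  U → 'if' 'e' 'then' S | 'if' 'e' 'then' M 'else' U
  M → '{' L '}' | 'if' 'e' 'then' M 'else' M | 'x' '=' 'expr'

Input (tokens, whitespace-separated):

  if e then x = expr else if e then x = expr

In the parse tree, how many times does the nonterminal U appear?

[S [U if e then [M x = expr] else [U if e then [S [M x = expr]]]]]

2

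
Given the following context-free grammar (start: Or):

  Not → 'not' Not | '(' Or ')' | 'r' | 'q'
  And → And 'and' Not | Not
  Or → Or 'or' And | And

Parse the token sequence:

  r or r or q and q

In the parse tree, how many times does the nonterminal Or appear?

[Or [Or [Or [And [Not r]]] or [And [Not r]]] or [And [And [Not q]] and [Not q]]]

3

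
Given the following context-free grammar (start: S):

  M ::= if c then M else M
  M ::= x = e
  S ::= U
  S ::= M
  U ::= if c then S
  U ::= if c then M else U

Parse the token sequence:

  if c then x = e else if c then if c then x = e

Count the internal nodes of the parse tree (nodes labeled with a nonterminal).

8

[S [U if c then [M x = e] else [U if c then [S [U if c then [S [M x = e]]]]]]]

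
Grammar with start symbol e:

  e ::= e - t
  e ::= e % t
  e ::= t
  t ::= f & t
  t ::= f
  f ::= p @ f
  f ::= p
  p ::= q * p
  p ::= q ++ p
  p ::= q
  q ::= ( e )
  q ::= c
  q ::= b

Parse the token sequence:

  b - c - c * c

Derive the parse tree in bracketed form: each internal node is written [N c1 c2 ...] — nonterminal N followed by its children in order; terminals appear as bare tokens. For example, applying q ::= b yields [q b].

[e [e [e [t [f [p [q b]]]]] - [t [f [p [q c]]]]] - [t [f [p [q c] * [p [q c]]]]]]

e
e - t
e - t - t
t - t - t
f - t - t
p - t - t
q - t - t
b - t - t
b - f - t
b - p - t
b - q - t
b - c - t
b - c - f
b - c - p
b - c - q * p
b - c - c * p
b - c - c * q
b - c - c * c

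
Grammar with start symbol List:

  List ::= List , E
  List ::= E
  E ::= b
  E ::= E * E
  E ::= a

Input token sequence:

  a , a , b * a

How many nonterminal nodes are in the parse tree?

[List [List [List [E a]] , [E a]] , [E [E b] * [E a]]]

8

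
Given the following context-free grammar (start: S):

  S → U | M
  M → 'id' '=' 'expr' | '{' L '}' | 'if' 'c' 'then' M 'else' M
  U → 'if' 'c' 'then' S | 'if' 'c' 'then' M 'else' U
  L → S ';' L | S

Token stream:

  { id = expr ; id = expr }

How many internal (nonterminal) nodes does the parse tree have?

[S [M { [L [S [M id = expr]] ; [L [S [M id = expr]]]] }]]

8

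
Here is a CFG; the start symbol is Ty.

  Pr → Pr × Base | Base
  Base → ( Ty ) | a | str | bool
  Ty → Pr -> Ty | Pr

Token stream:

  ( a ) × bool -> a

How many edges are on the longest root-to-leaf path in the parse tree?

[Ty [Pr [Pr [Base ( [Ty [Pr [Base a]]] )]] × [Base bool]] -> [Ty [Pr [Base a]]]]

7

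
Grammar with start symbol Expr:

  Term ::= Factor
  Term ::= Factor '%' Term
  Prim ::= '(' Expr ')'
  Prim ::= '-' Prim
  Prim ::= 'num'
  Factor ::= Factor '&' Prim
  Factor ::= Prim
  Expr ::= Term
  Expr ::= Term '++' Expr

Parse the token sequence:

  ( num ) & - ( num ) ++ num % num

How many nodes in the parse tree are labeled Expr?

[Expr [Term [Factor [Factor [Prim ( [Expr [Term [Factor [Prim num]]]] )]] & [Prim - [Prim ( [Expr [Term [Factor [Prim num]]]] )]]]] ++ [Expr [Term [Factor [Prim num]] % [Term [Factor [Prim num]]]]]]

4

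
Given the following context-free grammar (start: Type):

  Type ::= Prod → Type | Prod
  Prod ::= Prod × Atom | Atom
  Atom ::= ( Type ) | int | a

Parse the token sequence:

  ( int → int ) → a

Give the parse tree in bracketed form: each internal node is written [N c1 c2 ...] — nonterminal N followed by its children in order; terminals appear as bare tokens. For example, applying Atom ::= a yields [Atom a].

Type
Prod → Type
Atom → Type
( Type ) → Type
( Prod → Type ) → Type
( Atom → Type ) → Type
( int → Type ) → Type
( int → Prod ) → Type
( int → Atom ) → Type
( int → int ) → Type
( int → int ) → Prod
( int → int ) → Atom
( int → int ) → a

[Type [Prod [Atom ( [Type [Prod [Atom int]] → [Type [Prod [Atom int]]]] )]] → [Type [Prod [Atom a]]]]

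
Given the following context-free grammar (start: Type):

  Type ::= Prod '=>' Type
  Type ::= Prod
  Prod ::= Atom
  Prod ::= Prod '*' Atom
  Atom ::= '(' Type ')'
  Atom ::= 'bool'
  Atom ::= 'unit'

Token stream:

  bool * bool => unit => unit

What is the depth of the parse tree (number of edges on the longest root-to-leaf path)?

[Type [Prod [Prod [Atom bool]] * [Atom bool]] => [Type [Prod [Atom unit]] => [Type [Prod [Atom unit]]]]]

5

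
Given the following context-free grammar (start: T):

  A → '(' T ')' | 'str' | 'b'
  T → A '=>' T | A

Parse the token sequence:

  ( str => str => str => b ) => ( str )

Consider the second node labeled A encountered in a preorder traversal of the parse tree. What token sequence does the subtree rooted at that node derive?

[T [A ( [T [A str] => [T [A str] => [T [A str] => [T [A b]]]]] )] => [T [A ( [T [A str]] )]]]

str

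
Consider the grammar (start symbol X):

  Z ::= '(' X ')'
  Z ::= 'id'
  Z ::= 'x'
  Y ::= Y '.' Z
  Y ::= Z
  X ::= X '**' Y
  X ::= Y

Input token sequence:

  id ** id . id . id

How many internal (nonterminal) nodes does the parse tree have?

[X [X [Y [Z id]]] ** [Y [Y [Y [Z id]] . [Z id]] . [Z id]]]

10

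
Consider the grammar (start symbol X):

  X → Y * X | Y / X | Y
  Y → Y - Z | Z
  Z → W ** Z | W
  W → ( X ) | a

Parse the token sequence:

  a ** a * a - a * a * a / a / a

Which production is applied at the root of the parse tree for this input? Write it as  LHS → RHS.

[X [Y [Z [W a] ** [Z [W a]]]] * [X [Y [Y [Z [W a]]] - [Z [W a]]] * [X [Y [Z [W a]]] * [X [Y [Z [W a]]] / [X [Y [Z [W a]]] / [X [Y [Z [W a]]]]]]]]]

X → Y * X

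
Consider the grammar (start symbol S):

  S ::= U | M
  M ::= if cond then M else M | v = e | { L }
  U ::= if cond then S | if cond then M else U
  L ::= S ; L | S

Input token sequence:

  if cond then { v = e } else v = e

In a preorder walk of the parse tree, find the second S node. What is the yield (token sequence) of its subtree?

[S [M if cond then [M { [L [S [M v = e]]] }] else [M v = e]]]

v = e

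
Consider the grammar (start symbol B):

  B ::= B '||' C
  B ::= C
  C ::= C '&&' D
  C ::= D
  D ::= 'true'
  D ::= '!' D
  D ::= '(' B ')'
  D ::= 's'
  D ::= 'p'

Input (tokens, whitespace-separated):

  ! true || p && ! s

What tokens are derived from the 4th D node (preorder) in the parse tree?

! s

[B [B [C [D ! [D true]]]] || [C [C [D p]] && [D ! [D s]]]]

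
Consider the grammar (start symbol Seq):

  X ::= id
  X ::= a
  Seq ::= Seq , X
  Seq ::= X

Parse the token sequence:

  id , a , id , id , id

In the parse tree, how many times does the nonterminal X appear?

[Seq [Seq [Seq [Seq [Seq [X id]] , [X a]] , [X id]] , [X id]] , [X id]]

5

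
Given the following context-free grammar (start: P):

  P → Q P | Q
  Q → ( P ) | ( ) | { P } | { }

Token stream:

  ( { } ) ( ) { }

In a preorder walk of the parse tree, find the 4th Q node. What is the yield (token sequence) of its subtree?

{ }

[P [Q ( [P [Q { }]] )] [P [Q ( )] [P [Q { }]]]]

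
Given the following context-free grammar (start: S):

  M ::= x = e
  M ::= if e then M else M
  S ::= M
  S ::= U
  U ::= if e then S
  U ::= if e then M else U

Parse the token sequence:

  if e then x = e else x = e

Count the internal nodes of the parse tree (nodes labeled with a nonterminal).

[S [M if e then [M x = e] else [M x = e]]]

4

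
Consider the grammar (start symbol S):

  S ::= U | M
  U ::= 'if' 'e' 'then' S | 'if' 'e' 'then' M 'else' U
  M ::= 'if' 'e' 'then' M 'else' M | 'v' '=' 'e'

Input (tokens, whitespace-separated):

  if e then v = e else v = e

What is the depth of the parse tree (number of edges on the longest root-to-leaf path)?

[S [M if e then [M v = e] else [M v = e]]]

3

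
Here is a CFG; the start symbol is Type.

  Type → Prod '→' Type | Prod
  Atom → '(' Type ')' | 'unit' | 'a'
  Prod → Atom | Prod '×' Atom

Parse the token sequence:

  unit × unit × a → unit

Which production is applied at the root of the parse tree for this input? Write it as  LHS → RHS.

[Type [Prod [Prod [Prod [Atom unit]] × [Atom unit]] × [Atom a]] → [Type [Prod [Atom unit]]]]

Type → Prod '→' Type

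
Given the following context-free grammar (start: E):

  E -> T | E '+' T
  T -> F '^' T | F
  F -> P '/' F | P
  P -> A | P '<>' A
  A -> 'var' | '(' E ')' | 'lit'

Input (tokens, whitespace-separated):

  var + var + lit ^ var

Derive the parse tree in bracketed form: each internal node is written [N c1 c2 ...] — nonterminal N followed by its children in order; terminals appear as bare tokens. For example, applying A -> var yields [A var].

E
E + T
E + T + T
T + T + T
F + T + T
P + T + T
A + T + T
var + T + T
var + F + T
var + P + T
var + A + T
var + var + T
var + var + F ^ T
var + var + P ^ T
var + var + A ^ T
var + var + lit ^ T
var + var + lit ^ F
var + var + lit ^ P
var + var + lit ^ A
var + var + lit ^ var

[E [E [E [T [F [P [A var]]]]] + [T [F [P [A var]]]]] + [T [F [P [A lit]]] ^ [T [F [P [A var]]]]]]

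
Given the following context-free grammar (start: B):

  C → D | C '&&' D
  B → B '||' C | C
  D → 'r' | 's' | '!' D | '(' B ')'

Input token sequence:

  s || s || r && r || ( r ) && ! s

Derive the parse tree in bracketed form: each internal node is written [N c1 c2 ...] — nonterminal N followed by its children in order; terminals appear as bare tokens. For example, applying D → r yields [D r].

[B [B [B [B [C [D s]]] || [C [D s]]] || [C [C [D r]] && [D r]]] || [C [C [D ( [B [C [D r]]] )]] && [D ! [D s]]]]

B
B || C
B || C || C
B || C || C || C
C || C || C || C
D || C || C || C
s || C || C || C
s || D || C || C
s || s || C || C
s || s || C && D || C
s || s || D && D || C
s || s || r && D || C
s || s || r && r || C
s || s || r && r || C && D
s || s || r && r || D && D
s || s || r && r || ( B ) && D
s || s || r && r || ( C ) && D
s || s || r && r || ( D ) && D
s || s || r && r || ( r ) && D
s || s || r && r || ( r ) && ! D
s || s || r && r || ( r ) && ! s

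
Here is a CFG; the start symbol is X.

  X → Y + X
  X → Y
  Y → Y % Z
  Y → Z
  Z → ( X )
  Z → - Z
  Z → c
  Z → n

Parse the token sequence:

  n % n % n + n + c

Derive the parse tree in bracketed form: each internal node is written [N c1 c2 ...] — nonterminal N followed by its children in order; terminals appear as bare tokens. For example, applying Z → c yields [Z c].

[X [Y [Y [Y [Z n]] % [Z n]] % [Z n]] + [X [Y [Z n]] + [X [Y [Z c]]]]]

X
Y + X
Y % Z + X
Y % Z % Z + X
Z % Z % Z + X
n % Z % Z + X
n % n % Z + X
n % n % n + X
n % n % n + Y + X
n % n % n + Z + X
n % n % n + n + X
n % n % n + n + Y
n % n % n + n + Z
n % n % n + n + c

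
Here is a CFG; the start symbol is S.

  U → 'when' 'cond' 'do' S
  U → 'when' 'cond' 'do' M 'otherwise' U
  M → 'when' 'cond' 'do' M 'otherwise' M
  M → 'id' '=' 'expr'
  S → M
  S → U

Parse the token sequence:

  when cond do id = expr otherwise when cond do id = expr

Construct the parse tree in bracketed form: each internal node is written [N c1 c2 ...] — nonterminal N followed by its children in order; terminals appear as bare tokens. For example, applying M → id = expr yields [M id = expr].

S
U
when cond do M otherwise U
when cond do id = expr otherwise U
when cond do id = expr otherwise when cond do S
when cond do id = expr otherwise when cond do M
when cond do id = expr otherwise when cond do id = expr

[S [U when cond do [M id = expr] otherwise [U when cond do [S [M id = expr]]]]]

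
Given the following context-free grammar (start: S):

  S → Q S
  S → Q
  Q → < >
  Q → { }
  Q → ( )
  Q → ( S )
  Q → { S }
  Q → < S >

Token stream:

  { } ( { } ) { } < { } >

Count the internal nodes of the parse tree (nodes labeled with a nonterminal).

[S [Q { }] [S [Q ( [S [Q { }]] )] [S [Q { }] [S [Q < [S [Q { }]] >]]]]]

12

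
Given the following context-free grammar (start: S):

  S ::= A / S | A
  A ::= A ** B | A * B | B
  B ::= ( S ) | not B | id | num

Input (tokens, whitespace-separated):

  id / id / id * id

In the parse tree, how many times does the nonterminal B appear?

4

[S [A [B id]] / [S [A [B id]] / [S [A [A [B id]] * [B id]]]]]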